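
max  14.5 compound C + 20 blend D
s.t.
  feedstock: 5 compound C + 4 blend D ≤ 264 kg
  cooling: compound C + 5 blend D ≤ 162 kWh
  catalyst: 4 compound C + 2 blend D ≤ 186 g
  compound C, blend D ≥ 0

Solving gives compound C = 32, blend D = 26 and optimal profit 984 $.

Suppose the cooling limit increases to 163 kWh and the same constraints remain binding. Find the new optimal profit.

986

Binding: feedstock and cooling. Non-binding: catalyst (6 unused).
Since catalyst is not tight, its dual is 0.
Dual feasibility on the basic columns requires 5·y_feedstock + 1·y_cooling = 14.5, 4·y_feedstock + 5·y_cooling = 20.
This yields shadow prices y_feedstock = 2.5, y_cooling = 2.
Δz = y_cooling·Δb = 2 × (1) = 2, so new z* = 984 + 2 = 986.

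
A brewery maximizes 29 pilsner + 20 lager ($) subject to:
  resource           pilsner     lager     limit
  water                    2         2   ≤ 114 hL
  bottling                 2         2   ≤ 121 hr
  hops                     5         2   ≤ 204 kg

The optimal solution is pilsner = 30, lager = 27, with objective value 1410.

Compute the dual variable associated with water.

Check each constraint at x*: water 114/114 (tight); bottling 114/121 (slack 7); hops 204/204 (tight).
Slack constraints have shadow price 0 (complementary slackness).
Dual feasibility on the basic columns requires 2·y_water + 5·y_hops = 29, 2·y_water + 2·y_hops = 20.
Solving: y_water = 7, y_hops = 3.
Shadow price of water = 7.

7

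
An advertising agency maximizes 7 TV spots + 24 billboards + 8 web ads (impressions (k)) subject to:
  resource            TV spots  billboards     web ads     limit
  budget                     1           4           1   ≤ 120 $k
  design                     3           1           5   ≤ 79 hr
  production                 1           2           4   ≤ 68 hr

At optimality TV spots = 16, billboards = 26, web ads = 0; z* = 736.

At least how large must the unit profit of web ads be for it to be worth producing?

Binding: budget and production. Non-binding: design (5 unused).
By complementary slackness, y = 0 for the non-binding constraint.
Dual feasibility on the basic columns requires 1·y_budget + 1·y_production = 7, 4·y_budget + 2·y_production = 24.
Solving: y_budget = 5, y_production = 2.
web ads enters the basis when its profit ≥ yᵀa₃ = 5·1 + 2·4 = 13.

13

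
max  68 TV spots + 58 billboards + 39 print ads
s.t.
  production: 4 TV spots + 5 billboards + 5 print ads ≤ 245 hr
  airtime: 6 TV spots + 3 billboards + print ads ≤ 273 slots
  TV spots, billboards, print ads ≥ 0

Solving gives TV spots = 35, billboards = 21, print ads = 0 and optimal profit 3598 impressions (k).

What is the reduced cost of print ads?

Both production and airtime are binding at x*.
Dual feasibility on the basic columns requires 4·y_production + 6·y_airtime = 68, 5·y_production + 3·y_airtime = 58.
→ y_production = 8 and y_airtime = 6.
Reduced cost of print ads: c₃ − yᵀa₃ = 39 − (8·5 + 6·1) = 39 − 46 = -7.

-7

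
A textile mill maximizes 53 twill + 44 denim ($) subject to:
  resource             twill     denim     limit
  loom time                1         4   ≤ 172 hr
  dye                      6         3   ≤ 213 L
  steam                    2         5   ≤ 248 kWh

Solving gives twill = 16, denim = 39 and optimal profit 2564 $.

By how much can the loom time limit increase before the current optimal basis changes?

Binding constraints: loom time, dye. The basis is B = [[1,4],[6,3]] with det -21.
Per unit increase in loom time, x* moves by d = (-0.1429, 0.2857).
The basis stays optimal until steam becomes binding; allowable increase = 18.375 hr.

18.375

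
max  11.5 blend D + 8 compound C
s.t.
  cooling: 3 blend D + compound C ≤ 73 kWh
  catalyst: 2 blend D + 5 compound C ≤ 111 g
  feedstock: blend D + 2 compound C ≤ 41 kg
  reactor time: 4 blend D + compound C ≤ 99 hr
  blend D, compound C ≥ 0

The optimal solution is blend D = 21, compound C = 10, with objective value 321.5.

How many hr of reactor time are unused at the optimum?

5

reactor time used = 4·21 + 1·10 = 94; slack = 99 − 94 = 5.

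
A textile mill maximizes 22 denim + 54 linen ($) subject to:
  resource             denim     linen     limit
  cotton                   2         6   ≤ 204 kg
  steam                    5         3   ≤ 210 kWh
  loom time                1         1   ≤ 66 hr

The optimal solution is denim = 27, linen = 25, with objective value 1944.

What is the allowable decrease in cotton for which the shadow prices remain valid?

120

Binding constraints: cotton, steam. The basis is B = [[2,6],[5,3]] with det -24.
Per unit decrease in cotton, x* moves by d = (0.125, -0.2083).
The basis stays optimal until linen reaches 0; allowable decrease = 120 kg.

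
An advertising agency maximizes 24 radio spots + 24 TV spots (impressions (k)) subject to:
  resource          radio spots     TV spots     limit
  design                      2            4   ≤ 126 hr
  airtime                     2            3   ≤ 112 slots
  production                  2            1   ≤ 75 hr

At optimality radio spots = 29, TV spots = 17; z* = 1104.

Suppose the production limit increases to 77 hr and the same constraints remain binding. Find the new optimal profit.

Binding: design and production. Non-binding: airtime (3 unused).
Since airtime is not tight, its dual is 0.
From A_Bᵀ y = c: 2·y_design + 2·y_production = 24; 4·y_design + 1·y_production = 24.
Solving: y_design = 4, y_production = 8.
Δz = y_production·Δb = 8 × (2) = 16, so new z* = 1104 + 16 = 1120.

1120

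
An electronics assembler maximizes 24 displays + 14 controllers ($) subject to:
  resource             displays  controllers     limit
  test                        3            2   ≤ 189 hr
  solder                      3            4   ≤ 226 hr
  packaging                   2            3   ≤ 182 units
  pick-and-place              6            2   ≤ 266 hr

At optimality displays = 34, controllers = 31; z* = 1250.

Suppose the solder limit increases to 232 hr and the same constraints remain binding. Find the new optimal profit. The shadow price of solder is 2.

1262

Δb = 6, so new z* = 1250 + (2)·(6) = 1250 + 12 = 1262.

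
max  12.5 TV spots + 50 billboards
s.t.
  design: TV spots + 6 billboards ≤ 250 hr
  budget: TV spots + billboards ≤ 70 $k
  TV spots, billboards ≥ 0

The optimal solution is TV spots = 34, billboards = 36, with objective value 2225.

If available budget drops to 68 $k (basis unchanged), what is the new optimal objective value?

2215

Check each constraint at x*: design 250/250 (tight); budget 70/70 (tight).
Dual feasibility on the basic columns requires 1·y_design + 1·y_budget = 12.5, 6·y_design + 1·y_budget = 50.
Solving: y_design = 7.5, y_budget = 5.
Δz = y_budget·Δb = 5 × (-2) = -10, so new z* = 2225 − 10 = 2215.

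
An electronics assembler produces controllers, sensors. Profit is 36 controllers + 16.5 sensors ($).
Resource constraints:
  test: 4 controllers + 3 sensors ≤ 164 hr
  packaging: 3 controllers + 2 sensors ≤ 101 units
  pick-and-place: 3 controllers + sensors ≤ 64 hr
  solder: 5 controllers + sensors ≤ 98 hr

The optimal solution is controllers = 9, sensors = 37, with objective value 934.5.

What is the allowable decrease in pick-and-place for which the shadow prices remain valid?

Binding constraints: packaging, pick-and-place. The basis is B = [[3,2],[3,1]] with det -3.
Per unit decrease in pick-and-place, x* moves by d = (-0.6667, 1).
The basis stays optimal until controllers reaches 0; allowable decrease = 13.5 hr.

13.5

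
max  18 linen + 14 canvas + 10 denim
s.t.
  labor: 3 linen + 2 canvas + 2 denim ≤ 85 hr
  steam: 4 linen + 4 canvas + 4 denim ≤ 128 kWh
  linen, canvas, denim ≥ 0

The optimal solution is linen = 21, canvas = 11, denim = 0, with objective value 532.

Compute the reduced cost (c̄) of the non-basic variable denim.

-4

Both labor and steam are binding at x*.
The binding rows give the dual system: 3·y_labor + 4·y_steam = 18 and 2·y_labor + 4·y_steam = 14.
→ y_labor = 4 and y_steam = 1.5.
Reduced cost of denim: c₃ − yᵀa₃ = 10 − (4·2 + 1.5·4) = 10 − 14 = -4.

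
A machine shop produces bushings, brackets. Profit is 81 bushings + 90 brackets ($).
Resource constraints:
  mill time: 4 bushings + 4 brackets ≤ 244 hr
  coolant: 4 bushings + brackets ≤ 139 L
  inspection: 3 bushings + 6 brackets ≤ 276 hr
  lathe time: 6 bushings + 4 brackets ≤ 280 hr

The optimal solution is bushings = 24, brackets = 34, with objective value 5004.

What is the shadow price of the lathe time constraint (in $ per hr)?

9

At the optimum: mill time uses 232 of 244 (slack = 12); coolant uses 130 of 139 (slack = 9); inspection uses 276 of 276 (binding); lathe time uses 280 of 280 (binding).
By complementary slackness, y = 0 for the non-binding constraints.
From A_Bᵀ y = c: 3·y_inspection + 6·y_lathe time = 81; 6·y_inspection + 4·y_lathe time = 90.
Solving: y_inspection = 9, y_lathe time = 9.
Shadow price of lathe time = 9.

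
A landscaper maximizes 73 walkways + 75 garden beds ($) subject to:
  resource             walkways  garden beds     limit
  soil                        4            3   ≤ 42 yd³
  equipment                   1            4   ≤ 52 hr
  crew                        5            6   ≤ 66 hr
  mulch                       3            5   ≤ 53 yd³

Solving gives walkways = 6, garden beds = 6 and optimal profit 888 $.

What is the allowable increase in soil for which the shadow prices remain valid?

Binding constraints: soil, crew. The basis is B = [[4,3],[5,6]] with det 9.
Per unit increase in soil, x* moves by d = (0.6667, -0.5556).
The basis stays optimal until garden beds reaches 0; allowable increase = 10.8 yd³.

10.8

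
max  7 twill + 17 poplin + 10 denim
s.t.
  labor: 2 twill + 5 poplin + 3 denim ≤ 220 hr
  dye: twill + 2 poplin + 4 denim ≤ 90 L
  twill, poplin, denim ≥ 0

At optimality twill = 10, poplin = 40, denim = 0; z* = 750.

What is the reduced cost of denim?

-3

Check each constraint at x*: labor 220/220 (tight); dye 90/90 (tight).
The binding rows give the dual system: 2·y_labor + 1·y_dye = 7 and 5·y_labor + 2·y_dye = 17.
Solving: y_labor = 3, y_dye = 1.
Reduced cost of denim: c₃ − yᵀa₃ = 10 − (3·3 + 1·4) = 10 − 13 = -3.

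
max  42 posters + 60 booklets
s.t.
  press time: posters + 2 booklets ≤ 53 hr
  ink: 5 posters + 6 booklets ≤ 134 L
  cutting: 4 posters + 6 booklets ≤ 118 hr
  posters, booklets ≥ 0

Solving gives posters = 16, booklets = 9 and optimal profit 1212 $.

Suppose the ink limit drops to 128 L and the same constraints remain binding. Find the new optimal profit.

At the optimum: press time uses 34 of 53 (slack = 19); ink uses 134 of 134 (binding); cutting uses 118 of 118 (binding).
Slack constraints have shadow price 0 (complementary slackness).
The binding rows give the dual system: 5·y_ink + 4·y_cutting = 42 and 6·y_ink + 6·y_cutting = 60.
This yields shadow prices y_ink = 2, y_cutting = 8.
Δz = y_ink·Δb = 2 × (-6) = -12, so new z* = 1212 − 12 = 1200.

1200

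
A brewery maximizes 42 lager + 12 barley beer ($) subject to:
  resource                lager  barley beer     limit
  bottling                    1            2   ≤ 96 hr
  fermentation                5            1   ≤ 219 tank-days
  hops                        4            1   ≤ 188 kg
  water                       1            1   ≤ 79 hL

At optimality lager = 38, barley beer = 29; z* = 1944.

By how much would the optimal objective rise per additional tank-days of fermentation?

8

At the optimum: bottling uses 96 of 96 (binding); fermentation uses 219 of 219 (binding); hops uses 181 of 188 (slack = 7); water uses 67 of 79 (slack = 12).
By complementary slackness, y = 0 for the non-binding constraints.
Dual feasibility on the basic columns requires 1·y_bottling + 5·y_fermentation = 42, 2·y_bottling + 1·y_fermentation = 12.
→ y_bottling = 2 and y_fermentation = 8.
Shadow price of fermentation = 8.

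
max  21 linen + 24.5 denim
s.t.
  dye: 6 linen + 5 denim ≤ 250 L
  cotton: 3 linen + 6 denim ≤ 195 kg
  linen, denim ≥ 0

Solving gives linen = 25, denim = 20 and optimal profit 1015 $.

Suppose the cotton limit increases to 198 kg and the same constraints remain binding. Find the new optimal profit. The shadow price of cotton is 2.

Δb = 3, so new z* = 1015 + (2)·(3) = 1015 + 6 = 1021.

1021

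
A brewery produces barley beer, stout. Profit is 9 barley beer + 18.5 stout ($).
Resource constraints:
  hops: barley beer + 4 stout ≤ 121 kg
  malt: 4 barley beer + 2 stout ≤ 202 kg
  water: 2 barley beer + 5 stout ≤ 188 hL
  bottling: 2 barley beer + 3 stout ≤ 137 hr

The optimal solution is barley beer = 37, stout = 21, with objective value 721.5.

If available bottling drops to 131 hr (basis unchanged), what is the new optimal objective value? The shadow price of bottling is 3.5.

Δb = -6, so new z* = 721.5 + (3.5)·(-6) = 721.5 − 21 = 700.5.

700.5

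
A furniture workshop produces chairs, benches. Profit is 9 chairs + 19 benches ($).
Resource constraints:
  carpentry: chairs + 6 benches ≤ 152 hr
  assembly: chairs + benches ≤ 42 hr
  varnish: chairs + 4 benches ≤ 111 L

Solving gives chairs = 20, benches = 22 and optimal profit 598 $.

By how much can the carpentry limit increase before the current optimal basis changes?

Binding constraints: carpentry, assembly. The basis is B = [[1,6],[1,1]] with det -5.
Per unit increase in carpentry, x* moves by d = (-0.2, 0.2).
The basis stays optimal until varnish becomes binding; allowable increase = 5 hr.

5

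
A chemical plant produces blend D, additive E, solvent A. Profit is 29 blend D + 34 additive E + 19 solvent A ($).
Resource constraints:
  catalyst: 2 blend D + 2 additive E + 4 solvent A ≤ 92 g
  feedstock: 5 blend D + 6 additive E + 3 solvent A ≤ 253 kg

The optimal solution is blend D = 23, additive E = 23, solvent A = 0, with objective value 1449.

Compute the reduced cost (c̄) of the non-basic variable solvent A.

At the optimum: catalyst uses 92 of 92 (binding); feedstock uses 253 of 253 (binding).
From A_Bᵀ y = c: 2·y_catalyst + 5·y_feedstock = 29; 2·y_catalyst + 6·y_feedstock = 34.
Solving: y_catalyst = 2, y_feedstock = 5.
Reduced cost of solvent A: c₃ − yᵀa₃ = 19 − (2·4 + 5·3) = 19 − 23 = -4.

-4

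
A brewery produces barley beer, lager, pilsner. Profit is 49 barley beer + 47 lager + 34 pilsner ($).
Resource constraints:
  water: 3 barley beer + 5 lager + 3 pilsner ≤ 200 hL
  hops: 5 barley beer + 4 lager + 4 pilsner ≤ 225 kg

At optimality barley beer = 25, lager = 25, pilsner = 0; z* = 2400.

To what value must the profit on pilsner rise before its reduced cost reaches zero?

41

Check each constraint at x*: water 200/200 (tight); hops 225/225 (tight).
The binding rows give the dual system: 3·y_water + 5·y_hops = 49 and 5·y_water + 4·y_hops = 47.
→ y_water = 3 and y_hops = 8.
pilsner enters the basis when its profit ≥ yᵀa₃ = 3·3 + 8·4 = 41.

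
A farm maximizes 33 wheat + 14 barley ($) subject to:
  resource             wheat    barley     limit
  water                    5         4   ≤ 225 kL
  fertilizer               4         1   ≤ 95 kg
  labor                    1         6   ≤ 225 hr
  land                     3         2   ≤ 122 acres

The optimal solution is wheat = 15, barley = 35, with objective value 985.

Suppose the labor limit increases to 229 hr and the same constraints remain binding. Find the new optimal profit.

Binding: fertilizer and labor. Non-binding: water (10 unused), land (7 unused).
Since water, land are not tight, their duals are 0.
From A_Bᵀ y = c: 4·y_fertilizer + 1·y_labor = 33; 1·y_fertilizer + 6·y_labor = 14.
→ y_fertilizer = 8 and y_labor = 1.
Δz = y_labor·Δb = 1 × (4) = 4, so new z* = 985 + 4 = 989.

989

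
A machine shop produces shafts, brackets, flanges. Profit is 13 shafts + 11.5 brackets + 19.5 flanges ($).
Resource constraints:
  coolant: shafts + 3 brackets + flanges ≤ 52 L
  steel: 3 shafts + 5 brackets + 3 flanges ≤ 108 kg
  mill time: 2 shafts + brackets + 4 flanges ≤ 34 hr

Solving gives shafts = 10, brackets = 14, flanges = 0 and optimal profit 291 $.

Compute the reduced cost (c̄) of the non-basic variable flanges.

Check each constraint at x*: coolant 52/52 (tight); steel 100/108 (slack 8); mill time 34/34 (tight).
By complementary slackness, y = 0 for the non-binding constraint.
From A_Bᵀ y = c: 1·y_coolant + 2·y_mill time = 13; 3·y_coolant + 1·y_mill time = 11.5.
Solving: y_coolant = 2, y_mill time = 5.5.
Reduced cost of flanges: c₃ − yᵀa₃ = 19.5 − (2·1 + 5.5·4) = 19.5 − 24 = -4.5.

-4.5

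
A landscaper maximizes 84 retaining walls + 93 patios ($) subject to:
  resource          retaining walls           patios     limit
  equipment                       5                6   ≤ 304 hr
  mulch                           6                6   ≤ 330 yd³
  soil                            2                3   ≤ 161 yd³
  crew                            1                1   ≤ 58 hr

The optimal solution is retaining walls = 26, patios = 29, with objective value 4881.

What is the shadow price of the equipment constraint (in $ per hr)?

9

At the optimum: equipment uses 304 of 304 (binding); mulch uses 330 of 330 (binding); soil uses 139 of 161 (slack = 22); crew uses 55 of 58 (slack = 3).
Since soil, crew are not tight, their duals are 0.
From A_Bᵀ y = c: 5·y_equipment + 6·y_mulch = 84; 6·y_equipment + 6·y_mulch = 93.
This yields shadow prices y_equipment = 9, y_mulch = 6.5.
Shadow price of equipment = 9.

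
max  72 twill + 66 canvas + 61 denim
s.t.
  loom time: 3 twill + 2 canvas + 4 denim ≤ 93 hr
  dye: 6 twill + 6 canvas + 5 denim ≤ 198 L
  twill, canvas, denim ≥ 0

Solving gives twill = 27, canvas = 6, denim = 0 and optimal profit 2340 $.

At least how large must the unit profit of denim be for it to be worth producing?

Both loom time and dye are binding at x*.
Dual feasibility on the basic columns requires 3·y_loom time + 6·y_dye = 72, 2·y_loom time + 6·y_dye = 66.
→ y_loom time = 6 and y_dye = 9.
denim enters the basis when its profit ≥ yᵀa₃ = 6·4 + 9·5 = 69.

69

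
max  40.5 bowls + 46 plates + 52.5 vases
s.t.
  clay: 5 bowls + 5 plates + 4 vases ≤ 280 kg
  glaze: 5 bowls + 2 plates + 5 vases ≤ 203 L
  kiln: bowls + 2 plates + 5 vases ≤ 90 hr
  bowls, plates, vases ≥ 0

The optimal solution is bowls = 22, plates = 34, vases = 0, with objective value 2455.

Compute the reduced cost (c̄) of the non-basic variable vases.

At the optimum: clay uses 280 of 280 (binding); glaze uses 178 of 203 (slack = 25); kiln uses 90 of 90 (binding).
By complementary slackness, y = 0 for the non-binding constraint.
From A_Bᵀ y = c: 5·y_clay + 1·y_kiln = 40.5; 5·y_clay + 2·y_kiln = 46.
→ y_clay = 7 and y_kiln = 5.5.
Reduced cost of vases: c₃ − yᵀa₃ = 52.5 − (7·4 + 5.5·5) = 52.5 − 55.5 = -3.

-3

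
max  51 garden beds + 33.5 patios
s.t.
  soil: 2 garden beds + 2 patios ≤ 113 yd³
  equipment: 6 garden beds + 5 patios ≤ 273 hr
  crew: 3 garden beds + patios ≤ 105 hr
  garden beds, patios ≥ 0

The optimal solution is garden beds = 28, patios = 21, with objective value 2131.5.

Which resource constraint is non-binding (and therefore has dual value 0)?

soil: 98/113 (slack 15)
equipment: 273/273 (binding)
crew: 105/105 (binding)
By complementary slackness, a constraint with positive slack has shadow price 0 → soil.

soil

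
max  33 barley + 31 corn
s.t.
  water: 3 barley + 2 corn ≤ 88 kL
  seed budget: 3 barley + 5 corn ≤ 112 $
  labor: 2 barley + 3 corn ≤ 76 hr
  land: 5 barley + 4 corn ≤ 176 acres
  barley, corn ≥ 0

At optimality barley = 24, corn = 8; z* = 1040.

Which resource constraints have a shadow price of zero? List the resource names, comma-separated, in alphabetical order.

labor, land

water: 88/88 (binding)
seed budget: 112/112 (binding)
labor: 72/76 (slack 4)
land: 152/176 (slack 24)
By complementary slackness, a constraint with positive slack has shadow price 0 → labor, land.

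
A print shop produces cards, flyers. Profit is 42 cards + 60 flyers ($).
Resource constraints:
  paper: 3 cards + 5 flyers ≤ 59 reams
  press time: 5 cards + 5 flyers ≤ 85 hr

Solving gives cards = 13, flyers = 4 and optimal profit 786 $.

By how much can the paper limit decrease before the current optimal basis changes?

Binding constraints: paper, press time. The basis is B = [[3,5],[5,5]] with det -10.
Per unit decrease in paper, x* moves by d = (0.5, -0.5).
The basis stays optimal until flyers reaches 0; allowable decrease = 8 reams.

8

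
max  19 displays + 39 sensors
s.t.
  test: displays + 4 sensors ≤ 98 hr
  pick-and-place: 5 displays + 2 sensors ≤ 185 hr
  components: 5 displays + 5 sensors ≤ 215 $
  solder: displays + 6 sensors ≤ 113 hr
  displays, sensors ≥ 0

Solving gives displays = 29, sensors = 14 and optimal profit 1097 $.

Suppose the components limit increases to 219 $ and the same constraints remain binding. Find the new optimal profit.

Check each constraint at x*: test 85/98 (slack 13); pick-and-place 173/185 (slack 12); components 215/215 (tight); solder 113/113 (tight).
Since test, pick-and-place are not tight, their duals are 0.
The binding rows give the dual system: 5·y_components + 1·y_solder = 19 and 5·y_components + 6·y_solder = 39.
This yields shadow prices y_components = 3, y_solder = 4.
Δz = y_components·Δb = 3 × (4) = 12, so new z* = 1097 + 12 = 1109.

1109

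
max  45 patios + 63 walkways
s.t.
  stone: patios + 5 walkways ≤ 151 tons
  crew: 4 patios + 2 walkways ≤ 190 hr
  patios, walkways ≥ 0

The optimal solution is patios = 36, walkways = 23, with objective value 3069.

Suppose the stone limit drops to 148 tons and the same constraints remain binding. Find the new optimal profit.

3042

Check each constraint at x*: stone 151/151 (tight); crew 190/190 (tight).
The binding rows give the dual system: 1·y_stone + 4·y_crew = 45 and 5·y_stone + 2·y_crew = 63.
→ y_stone = 9 and y_crew = 9.
Δz = y_stone·Δb = 9 × (-3) = -27, so new z* = 3069 − 27 = 3042.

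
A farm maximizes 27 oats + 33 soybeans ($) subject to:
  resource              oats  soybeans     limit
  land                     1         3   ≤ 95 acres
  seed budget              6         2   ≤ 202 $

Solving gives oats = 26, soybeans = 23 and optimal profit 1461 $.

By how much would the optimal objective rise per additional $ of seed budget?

3

Both land and seed budget are binding at x*.
Dual feasibility on the basic columns requires 1·y_land + 6·y_seed budget = 27, 3·y_land + 2·y_seed budget = 33.
→ y_land = 9 and y_seed budget = 3.
Shadow price of seed budget = 3.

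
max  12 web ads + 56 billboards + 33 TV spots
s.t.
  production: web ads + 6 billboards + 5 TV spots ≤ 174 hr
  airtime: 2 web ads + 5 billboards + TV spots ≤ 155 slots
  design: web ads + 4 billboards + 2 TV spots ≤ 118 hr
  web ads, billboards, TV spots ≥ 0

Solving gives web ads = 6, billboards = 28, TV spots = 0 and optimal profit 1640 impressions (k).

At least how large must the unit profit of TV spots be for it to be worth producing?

36

Check each constraint at x*: production 174/174 (tight); airtime 152/155 (slack 3); design 118/118 (tight).
By complementary slackness, y = 0 for the non-binding constraint.
Dual feasibility on the basic columns requires 1·y_production + 1·y_design = 12, 6·y_production + 4·y_design = 56.
Solving: y_production = 4, y_design = 8.
TV spots enters the basis when its profit ≥ yᵀa₃ = 4·5 + 8·2 = 36.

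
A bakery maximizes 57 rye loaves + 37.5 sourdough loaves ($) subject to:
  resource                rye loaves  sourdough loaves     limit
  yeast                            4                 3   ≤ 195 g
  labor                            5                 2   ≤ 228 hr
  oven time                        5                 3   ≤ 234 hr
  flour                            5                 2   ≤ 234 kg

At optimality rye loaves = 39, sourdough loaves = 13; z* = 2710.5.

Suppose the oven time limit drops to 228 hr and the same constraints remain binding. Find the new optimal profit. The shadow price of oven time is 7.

2668.5

Δb = -6, so new z* = 2710.5 + (7)·(-6) = 2710.5 − 42 = 2668.5.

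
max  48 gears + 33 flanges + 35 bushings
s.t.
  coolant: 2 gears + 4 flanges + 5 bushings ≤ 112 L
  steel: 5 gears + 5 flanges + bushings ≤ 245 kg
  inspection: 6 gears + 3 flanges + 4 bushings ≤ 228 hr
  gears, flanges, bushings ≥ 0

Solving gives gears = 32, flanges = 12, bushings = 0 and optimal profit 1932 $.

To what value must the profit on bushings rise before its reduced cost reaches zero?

Binding: coolant and inspection. Non-binding: steel (25 unused).
By complementary slackness, y = 0 for the non-binding constraint.
Dual feasibility on the basic columns requires 2·y_coolant + 6·y_inspection = 48, 4·y_coolant + 3·y_inspection = 33.
→ y_coolant = 3 and y_inspection = 7.
bushings enters the basis when its profit ≥ yᵀa₃ = 3·5 + 7·4 = 43.

43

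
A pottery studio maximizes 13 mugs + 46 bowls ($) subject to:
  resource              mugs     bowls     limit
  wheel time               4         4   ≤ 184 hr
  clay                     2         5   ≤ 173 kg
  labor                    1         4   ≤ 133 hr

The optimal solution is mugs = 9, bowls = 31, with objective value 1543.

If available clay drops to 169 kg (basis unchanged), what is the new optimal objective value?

1535

Check each constraint at x*: wheel time 160/184 (slack 24); clay 173/173 (tight); labor 133/133 (tight).
Since wheel time is not tight, its dual is 0.
From A_Bᵀ y = c: 2·y_clay + 1·y_labor = 13; 5·y_clay + 4·y_labor = 46.
This yields shadow prices y_clay = 2, y_labor = 9.
Δz = y_clay·Δb = 2 × (-4) = -8, so new z* = 1543 − 8 = 1535.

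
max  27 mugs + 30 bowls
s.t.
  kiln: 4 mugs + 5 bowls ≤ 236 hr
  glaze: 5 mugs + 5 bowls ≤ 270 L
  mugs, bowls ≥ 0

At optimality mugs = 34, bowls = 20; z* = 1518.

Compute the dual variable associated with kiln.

3

Check each constraint at x*: kiln 236/236 (tight); glaze 270/270 (tight).
Dual feasibility on the basic columns requires 4·y_kiln + 5·y_glaze = 27, 5·y_kiln + 5·y_glaze = 30.
This yields shadow prices y_kiln = 3, y_glaze = 3.
Shadow price of kiln = 3.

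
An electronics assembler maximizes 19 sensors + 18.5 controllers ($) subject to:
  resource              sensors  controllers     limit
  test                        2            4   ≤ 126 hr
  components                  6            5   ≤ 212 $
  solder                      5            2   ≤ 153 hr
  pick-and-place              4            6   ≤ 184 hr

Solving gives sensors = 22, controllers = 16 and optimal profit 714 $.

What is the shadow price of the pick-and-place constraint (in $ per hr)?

1

Binding: components and pick-and-place. Non-binding: test (18 unused), solder (11 unused).
Slack constraints have shadow price 0 (complementary slackness).
The binding rows give the dual system: 6·y_components + 4·y_pick-and-place = 19 and 5·y_components + 6·y_pick-and-place = 18.5.
→ y_components = 2.5 and y_pick-and-place = 1.
Shadow price of pick-and-place = 1.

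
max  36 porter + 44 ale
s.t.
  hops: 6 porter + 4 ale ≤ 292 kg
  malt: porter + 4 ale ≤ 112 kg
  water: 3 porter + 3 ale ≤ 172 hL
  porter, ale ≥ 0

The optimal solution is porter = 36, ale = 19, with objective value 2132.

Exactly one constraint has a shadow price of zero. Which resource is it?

water

hops: 292/292 (binding)
malt: 112/112 (binding)
water: 165/172 (slack 7)
By complementary slackness, a constraint with positive slack has shadow price 0 → water.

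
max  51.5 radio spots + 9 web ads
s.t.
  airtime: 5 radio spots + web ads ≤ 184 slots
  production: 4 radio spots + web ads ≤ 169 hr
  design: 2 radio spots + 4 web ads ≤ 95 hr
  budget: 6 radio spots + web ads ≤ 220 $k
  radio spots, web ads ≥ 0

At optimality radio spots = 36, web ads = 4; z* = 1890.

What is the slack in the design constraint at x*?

design used = 2·36 + 4·4 = 88; slack = 95 − 88 = 7.

7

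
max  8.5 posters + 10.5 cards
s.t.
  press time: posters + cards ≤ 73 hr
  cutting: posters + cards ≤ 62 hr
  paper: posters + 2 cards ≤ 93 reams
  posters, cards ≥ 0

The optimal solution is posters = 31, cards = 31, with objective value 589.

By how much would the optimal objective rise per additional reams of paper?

2

Binding: cutting and paper. Non-binding: press time (11 unused).
Since press time is not tight, its dual is 0.
From A_Bᵀ y = c: 1·y_cutting + 1·y_paper = 8.5; 1·y_cutting + 2·y_paper = 10.5.
This yields shadow prices y_cutting = 6.5, y_paper = 2.
Shadow price of paper = 2.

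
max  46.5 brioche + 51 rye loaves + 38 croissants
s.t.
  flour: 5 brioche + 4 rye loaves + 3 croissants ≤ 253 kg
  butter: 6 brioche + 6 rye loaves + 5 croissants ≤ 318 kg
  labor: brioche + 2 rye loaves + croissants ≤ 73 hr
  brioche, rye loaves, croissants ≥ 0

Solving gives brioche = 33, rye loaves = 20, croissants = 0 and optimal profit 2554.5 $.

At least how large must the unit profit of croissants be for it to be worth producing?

Binding: butter and labor. Non-binding: flour (8 unused).
Slack constraints have shadow price 0 (complementary slackness).
From A_Bᵀ y = c: 6·y_butter + 1·y_labor = 46.5; 6·y_butter + 2·y_labor = 51.
This yields shadow prices y_butter = 7, y_labor = 4.5.
croissants enters the basis when its profit ≥ yᵀa₃ = 7·5 + 4.5·1 = 39.5.

39.5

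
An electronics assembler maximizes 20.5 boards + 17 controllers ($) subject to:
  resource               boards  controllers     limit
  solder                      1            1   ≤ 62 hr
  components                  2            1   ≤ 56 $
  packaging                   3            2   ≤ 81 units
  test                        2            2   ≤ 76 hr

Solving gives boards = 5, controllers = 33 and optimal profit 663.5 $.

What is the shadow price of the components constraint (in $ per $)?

0

Binding: packaging and test. Non-binding: solder (24 unused), components (13 unused).
Since solder, components are not tight, their duals are 0.
Dual feasibility on the basic columns requires 3·y_packaging + 2·y_test = 20.5, 2·y_packaging + 2·y_test = 17.
Solving: y_packaging = 3.5, y_test = 5.
Shadow price of components = 0.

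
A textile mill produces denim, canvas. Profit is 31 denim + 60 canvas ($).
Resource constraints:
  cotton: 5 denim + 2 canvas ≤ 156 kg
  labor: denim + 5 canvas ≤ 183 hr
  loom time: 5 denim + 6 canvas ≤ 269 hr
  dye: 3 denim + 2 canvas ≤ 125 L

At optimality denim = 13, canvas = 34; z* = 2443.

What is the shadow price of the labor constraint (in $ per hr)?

Binding: labor and loom time. Non-binding: cotton (23 unused), dye (18 unused).
Since cotton, dye are not tight, their duals are 0.
The binding rows give the dual system: 1·y_labor + 5·y_loom time = 31 and 5·y_labor + 6·y_loom time = 60.
→ y_labor = 6 and y_loom time = 5.
Shadow price of labor = 6.

6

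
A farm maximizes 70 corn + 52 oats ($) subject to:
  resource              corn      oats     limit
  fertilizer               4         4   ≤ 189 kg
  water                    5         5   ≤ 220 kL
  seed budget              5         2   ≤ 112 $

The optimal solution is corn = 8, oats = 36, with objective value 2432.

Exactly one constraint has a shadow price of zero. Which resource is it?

fertilizer

fertilizer: 176/189 (slack 13)
water: 220/220 (binding)
seed budget: 112/112 (binding)
By complementary slackness, a constraint with positive slack has shadow price 0 → fertilizer.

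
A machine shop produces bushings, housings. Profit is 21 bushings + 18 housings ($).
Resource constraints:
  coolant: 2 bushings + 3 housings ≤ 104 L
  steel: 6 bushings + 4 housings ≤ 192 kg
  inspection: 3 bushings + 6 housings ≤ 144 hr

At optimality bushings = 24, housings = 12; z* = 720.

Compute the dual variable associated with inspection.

Binding: steel and inspection. Non-binding: coolant (20 unused).
By complementary slackness, y = 0 for the non-binding constraint.
The binding rows give the dual system: 6·y_steel + 3·y_inspection = 21 and 4·y_steel + 6·y_inspection = 18.
Solving: y_steel = 3, y_inspection = 1.
Shadow price of inspection = 1.

1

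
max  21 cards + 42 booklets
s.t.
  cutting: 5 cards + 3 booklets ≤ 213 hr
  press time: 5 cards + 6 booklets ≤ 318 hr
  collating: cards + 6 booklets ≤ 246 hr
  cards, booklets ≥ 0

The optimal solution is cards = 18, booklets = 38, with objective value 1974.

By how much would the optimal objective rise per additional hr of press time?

3.5

Check each constraint at x*: cutting 204/213 (slack 9); press time 318/318 (tight); collating 246/246 (tight).
Since cutting is not tight, its dual is 0.
From A_Bᵀ y = c: 5·y_press time + 1·y_collating = 21; 6·y_press time + 6·y_collating = 42.
Solving: y_press time = 3.5, y_collating = 3.5.
Shadow price of press time = 3.5.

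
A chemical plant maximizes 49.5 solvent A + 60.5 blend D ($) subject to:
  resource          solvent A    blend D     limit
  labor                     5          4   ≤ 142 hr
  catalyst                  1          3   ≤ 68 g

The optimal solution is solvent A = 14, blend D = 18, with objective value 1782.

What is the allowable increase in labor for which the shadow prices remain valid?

198

Binding constraints: labor, catalyst. The basis is B = [[5,4],[1,3]] with det 11.
Per unit increase in labor, x* moves by d = (0.2727, -0.0909).
The basis stays optimal until blend D reaches 0; allowable increase = 198 hr.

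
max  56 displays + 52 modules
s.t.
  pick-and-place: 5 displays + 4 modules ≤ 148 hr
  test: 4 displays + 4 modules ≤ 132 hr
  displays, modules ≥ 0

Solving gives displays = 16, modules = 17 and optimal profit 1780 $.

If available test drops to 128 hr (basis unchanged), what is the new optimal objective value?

At the optimum: pick-and-place uses 148 of 148 (binding); test uses 132 of 132 (binding).
The binding rows give the dual system: 5·y_pick-and-place + 4·y_test = 56 and 4·y_pick-and-place + 4·y_test = 52.
→ y_pick-and-place = 4 and y_test = 9.
Δz = y_test·Δb = 9 × (-4) = -36, so new z* = 1780 − 36 = 1744.

1744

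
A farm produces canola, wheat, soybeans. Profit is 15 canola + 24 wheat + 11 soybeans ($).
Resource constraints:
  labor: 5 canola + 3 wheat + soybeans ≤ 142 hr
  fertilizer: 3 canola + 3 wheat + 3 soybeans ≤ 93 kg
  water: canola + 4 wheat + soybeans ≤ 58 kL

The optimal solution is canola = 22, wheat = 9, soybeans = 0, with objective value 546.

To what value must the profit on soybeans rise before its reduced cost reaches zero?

15

Check each constraint at x*: labor 137/142 (slack 5); fertilizer 93/93 (tight); water 58/58 (tight).
Slack constraints have shadow price 0 (complementary slackness).
Dual feasibility on the basic columns requires 3·y_fertilizer + 1·y_water = 15, 3·y_fertilizer + 4·y_water = 24.
This yields shadow prices y_fertilizer = 4, y_water = 3.
soybeans enters the basis when its profit ≥ yᵀa₃ = 4·3 + 3·1 = 15.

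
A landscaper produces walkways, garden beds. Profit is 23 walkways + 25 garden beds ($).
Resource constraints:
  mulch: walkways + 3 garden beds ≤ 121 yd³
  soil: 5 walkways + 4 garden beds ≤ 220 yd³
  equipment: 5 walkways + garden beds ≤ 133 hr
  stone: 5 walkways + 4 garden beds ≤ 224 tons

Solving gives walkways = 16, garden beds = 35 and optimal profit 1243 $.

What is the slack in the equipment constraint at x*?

equipment used = 5·16 + 1·35 = 115; slack = 133 − 115 = 18.

18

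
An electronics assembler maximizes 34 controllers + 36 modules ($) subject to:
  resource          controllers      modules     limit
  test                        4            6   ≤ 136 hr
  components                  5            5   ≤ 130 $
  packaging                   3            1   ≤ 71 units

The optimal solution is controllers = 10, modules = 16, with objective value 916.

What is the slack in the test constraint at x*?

test used = 4·10 + 6·16 = 136; slack = 136 − 136 = 0.

0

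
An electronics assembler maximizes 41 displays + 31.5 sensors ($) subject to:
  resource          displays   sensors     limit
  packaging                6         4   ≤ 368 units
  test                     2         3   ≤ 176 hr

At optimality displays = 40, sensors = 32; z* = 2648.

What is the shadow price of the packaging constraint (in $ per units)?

6

Check each constraint at x*: packaging 368/368 (tight); test 176/176 (tight).
The binding rows give the dual system: 6·y_packaging + 2·y_test = 41 and 4·y_packaging + 3·y_test = 31.5.
Solving: y_packaging = 6, y_test = 2.5.
Shadow price of packaging = 6.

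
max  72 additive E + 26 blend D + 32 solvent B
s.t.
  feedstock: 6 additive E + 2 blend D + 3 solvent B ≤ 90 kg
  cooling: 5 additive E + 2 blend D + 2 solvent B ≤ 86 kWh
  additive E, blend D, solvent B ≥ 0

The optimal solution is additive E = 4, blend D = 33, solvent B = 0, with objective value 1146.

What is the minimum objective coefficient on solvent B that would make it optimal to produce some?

Both feedstock and cooling are binding at x*.
From A_Bᵀ y = c: 6·y_feedstock + 5·y_cooling = 72; 2·y_feedstock + 2·y_cooling = 26.
This yields shadow prices y_feedstock = 7, y_cooling = 6.
solvent B enters the basis when its profit ≥ yᵀa₃ = 7·3 + 6·2 = 33.

33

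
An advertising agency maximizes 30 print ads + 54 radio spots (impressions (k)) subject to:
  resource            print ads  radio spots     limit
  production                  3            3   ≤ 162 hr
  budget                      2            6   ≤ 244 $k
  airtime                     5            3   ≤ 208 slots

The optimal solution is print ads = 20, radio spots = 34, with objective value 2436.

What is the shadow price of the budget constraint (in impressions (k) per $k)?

At the optimum: production uses 162 of 162 (binding); budget uses 244 of 244 (binding); airtime uses 202 of 208 (slack = 6).
Since airtime is not tight, its dual is 0.
The binding rows give the dual system: 3·y_production + 2·y_budget = 30 and 3·y_production + 6·y_budget = 54.
This yields shadow prices y_production = 6, y_budget = 6.
Shadow price of budget = 6.

6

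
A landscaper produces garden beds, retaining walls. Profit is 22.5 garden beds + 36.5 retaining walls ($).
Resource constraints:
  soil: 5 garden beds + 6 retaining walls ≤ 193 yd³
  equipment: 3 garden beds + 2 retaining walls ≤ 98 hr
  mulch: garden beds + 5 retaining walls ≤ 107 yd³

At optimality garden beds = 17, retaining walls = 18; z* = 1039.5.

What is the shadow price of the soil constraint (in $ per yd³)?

At the optimum: soil uses 193 of 193 (binding); equipment uses 87 of 98 (slack = 11); mulch uses 107 of 107 (binding).
By complementary slackness, y = 0 for the non-binding constraint.
Dual feasibility on the basic columns requires 5·y_soil + 1·y_mulch = 22.5, 6·y_soil + 5·y_mulch = 36.5.
Solving: y_soil = 4, y_mulch = 2.5.
Shadow price of soil = 4.

4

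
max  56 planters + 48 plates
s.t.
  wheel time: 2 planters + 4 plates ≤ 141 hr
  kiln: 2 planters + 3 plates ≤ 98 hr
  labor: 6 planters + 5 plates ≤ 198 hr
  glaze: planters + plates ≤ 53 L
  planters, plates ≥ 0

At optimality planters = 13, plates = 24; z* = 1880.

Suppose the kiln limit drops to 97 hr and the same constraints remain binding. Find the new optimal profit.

1879

Binding: kiln and labor. Non-binding: wheel time (19 unused), glaze (16 unused).
By complementary slackness, y = 0 for the non-binding constraints.
The binding rows give the dual system: 2·y_kiln + 6·y_labor = 56 and 3·y_kiln + 5·y_labor = 48.
→ y_kiln = 1 and y_labor = 9.
Δz = y_kiln·Δb = 1 × (-1) = -1, so new z* = 1880 − 1 = 1879.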